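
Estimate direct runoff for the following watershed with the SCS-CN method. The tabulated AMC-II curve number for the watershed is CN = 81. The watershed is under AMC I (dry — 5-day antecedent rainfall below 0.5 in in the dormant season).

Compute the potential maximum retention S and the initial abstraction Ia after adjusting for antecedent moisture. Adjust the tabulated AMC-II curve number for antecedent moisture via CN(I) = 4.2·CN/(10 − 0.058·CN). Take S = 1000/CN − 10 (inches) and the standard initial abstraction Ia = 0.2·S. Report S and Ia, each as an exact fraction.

S = 9500/1701 in ≈ 5.585 in; Ia = 1900/1701 in ≈ 1.117 in

CN(I) from CN(II)=81: (4.2·81)/(10 − 0.058·81) = 170100/2651 ≈ 64.164
Max retention: S = 1000/(170100/2651) − 10 = 9500/1701 in (≈ 5.585 in)
Ia = 0.2S: 0.2·5.585 = 1.117 in (exactly 1900/1701)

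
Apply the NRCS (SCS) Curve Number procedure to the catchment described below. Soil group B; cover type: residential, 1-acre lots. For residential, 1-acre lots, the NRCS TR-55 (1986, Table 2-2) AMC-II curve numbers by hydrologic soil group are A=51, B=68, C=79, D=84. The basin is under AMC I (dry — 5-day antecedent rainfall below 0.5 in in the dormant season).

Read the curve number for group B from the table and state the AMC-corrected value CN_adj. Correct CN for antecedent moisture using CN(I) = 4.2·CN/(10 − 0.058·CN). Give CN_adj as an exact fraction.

NRCS table: residential, 1-acre lots, soil group B → CN(II) = 68
Adjust CN=68 to AMC I: 4.2·68/(10 − 0.058·68) → (1428/5) ÷ (757/125) = 35700/757 ≈ 47.160

CN_adj = 35700/757 ≈ 47.160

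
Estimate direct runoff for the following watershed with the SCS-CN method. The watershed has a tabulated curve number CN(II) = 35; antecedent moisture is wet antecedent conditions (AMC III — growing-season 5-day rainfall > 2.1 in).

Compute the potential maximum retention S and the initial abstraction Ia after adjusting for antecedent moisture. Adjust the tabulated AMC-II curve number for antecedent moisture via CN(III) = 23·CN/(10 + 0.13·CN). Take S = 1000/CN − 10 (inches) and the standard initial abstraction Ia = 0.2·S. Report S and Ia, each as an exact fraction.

Wet (AMC III): CN(III) = 23·35/(10 + 0.13·35) = 805/(291/20) = 16100/291 ≈ 55.326
Max retention: S = 1000/(16100/291) − 10 = 1300/161 in (≈ 8.075 in)
Ia = 0.2·(1300/161) = 260/161 in ≈ 1.615 in

S = 1300/161 in ≈ 8.075 in; Ia = 260/161 in ≈ 1.615 in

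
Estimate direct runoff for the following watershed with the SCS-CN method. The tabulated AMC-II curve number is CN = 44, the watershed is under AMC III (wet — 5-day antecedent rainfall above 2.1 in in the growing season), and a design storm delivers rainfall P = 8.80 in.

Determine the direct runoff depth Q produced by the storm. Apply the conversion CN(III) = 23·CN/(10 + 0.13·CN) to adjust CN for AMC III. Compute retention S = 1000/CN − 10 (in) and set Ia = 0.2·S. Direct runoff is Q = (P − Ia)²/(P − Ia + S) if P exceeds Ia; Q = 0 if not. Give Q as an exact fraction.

Q = 23677956/5291495 in ≈ 4.475 in

CN(III) from CN(II)=44: (23·44)/(10 + 0.13·44) = 25300/393 ≈ 64.377
Retention S: 1000/CN − 10 with CN=64.377 → S = 1400/253 ≈ 5.534 in
Ia = 0.2·(1400/253) = 280/253 in ≈ 1.107 in
Since P=8.800 > Ia=1.107: effective rainfall P−Ia = 9732/1265 in
Runoff Q = (P−Ia)²/(P−Ia+S) = (7.693)²/(7.693+5.534) = 23677956/5291495 ≈ 4.475 in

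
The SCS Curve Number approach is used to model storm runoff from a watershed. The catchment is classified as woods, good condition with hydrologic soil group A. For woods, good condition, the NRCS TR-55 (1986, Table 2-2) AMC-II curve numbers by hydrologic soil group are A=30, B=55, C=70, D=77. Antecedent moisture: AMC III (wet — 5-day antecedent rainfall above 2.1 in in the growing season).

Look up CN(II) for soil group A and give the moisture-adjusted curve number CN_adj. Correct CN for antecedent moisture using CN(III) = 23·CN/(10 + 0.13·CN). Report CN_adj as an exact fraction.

CN_adj = 6900/139 ≈ 49.640

NRCS table: woods, good condition, soil group A → CN(II) = 30
Adjust CN=30 to AMC III: 23·30/(10 + 0.13·30) → 690 ÷ (139/10) = 6900/139 ≈ 49.640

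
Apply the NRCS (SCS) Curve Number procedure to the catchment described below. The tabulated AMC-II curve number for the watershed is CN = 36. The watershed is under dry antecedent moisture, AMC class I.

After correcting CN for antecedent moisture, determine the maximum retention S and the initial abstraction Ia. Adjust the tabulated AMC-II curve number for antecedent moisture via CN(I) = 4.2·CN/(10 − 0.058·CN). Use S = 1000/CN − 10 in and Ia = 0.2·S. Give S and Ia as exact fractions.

S = 8000/189 in ≈ 42.328 in; Ia = 1600/189 in ≈ 8.466 in

Dry (AMC I): CN(I) = 4.2·36/(10 − 0.058·36) = (756/5)/(989/125) = 18900/989 ≈ 19.110
Retention S: 1000/CN − 10 with CN=19.110 → S = 8000/189 ≈ 42.328 in
Ia = 0.2·(8000/189) = 1600/189 in ≈ 8.466 in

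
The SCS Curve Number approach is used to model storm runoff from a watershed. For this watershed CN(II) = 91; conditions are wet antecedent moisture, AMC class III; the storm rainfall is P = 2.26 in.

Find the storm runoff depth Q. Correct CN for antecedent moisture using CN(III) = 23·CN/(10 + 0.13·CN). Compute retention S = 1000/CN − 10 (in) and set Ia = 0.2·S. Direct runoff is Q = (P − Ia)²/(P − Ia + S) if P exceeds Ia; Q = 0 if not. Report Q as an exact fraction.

Q = 51760345081/28518066850 in ≈ 1.815 in

Wet (AMC III): CN(III) = 23·91/(10 + 0.13·91) = 2093/(2183/100) = 209300/2183 ≈ 95.877
Max retention: S = 1000/(209300/2183) − 10 = 900/2093 in (≈ 0.430 in)
Ia = 0.2·(900/2093) = 180/2093 in ≈ 0.086 in
Excess rainfall: 2.260 − 0.086 = 2.174 in; P > Ia so Q > 0
Runoff Q = (P−Ia)²/(P−Ia+S) = (2.174)²/(2.174+0.430) = 51760345081/28518066850 ≈ 1.815 in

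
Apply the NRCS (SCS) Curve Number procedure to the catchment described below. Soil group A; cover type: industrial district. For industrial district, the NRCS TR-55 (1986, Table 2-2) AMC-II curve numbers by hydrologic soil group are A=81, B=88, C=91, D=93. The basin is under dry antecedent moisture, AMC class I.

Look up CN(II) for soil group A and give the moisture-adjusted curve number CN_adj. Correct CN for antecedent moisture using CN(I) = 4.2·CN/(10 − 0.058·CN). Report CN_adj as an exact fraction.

CN_adj = 170100/2651 ≈ 64.164

NRCS table: industrial district, soil group A → CN(II) = 81
Dry (AMC I): CN(I) = 4.2·81/(10 − 0.058·81) = (1701/5)/(2651/500) = 170100/2651 ≈ 64.164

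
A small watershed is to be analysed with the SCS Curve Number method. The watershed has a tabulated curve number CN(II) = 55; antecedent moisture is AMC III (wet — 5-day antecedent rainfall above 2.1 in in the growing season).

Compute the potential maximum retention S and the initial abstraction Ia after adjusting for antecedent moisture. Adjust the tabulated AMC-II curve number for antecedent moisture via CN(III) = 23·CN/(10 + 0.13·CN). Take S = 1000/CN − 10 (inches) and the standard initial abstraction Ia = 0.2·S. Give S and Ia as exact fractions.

Wet (AMC III): CN(III) = 23·55/(10 + 0.13·55) = 1265/(343/20) = 25300/343 ≈ 73.761
Retention S: 1000/CN − 10 with CN=73.761 → S = 900/253 ≈ 3.557 in
Ia = 0.2S: 0.2·3.557 = 0.711 in (exactly 180/253)

S = 900/253 in ≈ 3.557 in; Ia = 180/253 in ≈ 0.711 in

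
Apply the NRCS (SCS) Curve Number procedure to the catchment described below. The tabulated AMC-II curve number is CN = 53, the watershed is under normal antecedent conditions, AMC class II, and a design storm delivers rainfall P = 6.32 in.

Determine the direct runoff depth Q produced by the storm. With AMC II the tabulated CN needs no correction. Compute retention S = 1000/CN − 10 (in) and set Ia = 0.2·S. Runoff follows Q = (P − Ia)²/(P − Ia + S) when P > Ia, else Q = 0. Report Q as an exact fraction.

Q = 18144288/11775275 in ≈ 1.541 in

CN(II) = 53; AMC II needs no correction.
Max retention: S = 1000/53 − 10 = 470/53 in (≈ 8.868 in)
Ia = 0.2·(470/53) = 94/53 in ≈ 1.774 in
P − Ia = 6.320 − 1.774 = 6024/1325 ≈ 4.546 in (> 0, runoff occurs)
Q = (6024/1325)²/((6024/1325) + 470/53) = (36288576/1755625)/(17774/1325) = 18144288/11775275 in ≈ 1.541 in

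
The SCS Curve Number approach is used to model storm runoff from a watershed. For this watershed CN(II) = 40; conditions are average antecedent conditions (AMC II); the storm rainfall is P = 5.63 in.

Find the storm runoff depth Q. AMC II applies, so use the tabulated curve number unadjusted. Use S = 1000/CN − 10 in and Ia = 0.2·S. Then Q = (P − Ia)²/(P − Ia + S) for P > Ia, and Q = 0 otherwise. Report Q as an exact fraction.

Q = 69169/176300 in ≈ 0.392 in

AMC II — tabulated CN = 40 applies directly.
Retention S: 1000/CN − 10 with CN=40.000 → S = 15 ≈ 15.000 in
Ia = 0.2·15 = 3 in ≈ 3.000 in
Excess rainfall: 5.630 − 3.000 = 2.630 in; P > Ia so Q > 0
Q = (263/100)²/((263/100) + 15) = (69169/10000)/(1763/100) = 69169/176300 in ≈ 0.392 in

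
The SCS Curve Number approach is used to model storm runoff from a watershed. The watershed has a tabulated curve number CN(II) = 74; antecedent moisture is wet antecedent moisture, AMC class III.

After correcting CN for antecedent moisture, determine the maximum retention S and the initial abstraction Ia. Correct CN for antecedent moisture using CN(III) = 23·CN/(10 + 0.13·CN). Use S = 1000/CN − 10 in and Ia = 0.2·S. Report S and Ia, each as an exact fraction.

S = 1300/851 in ≈ 1.528 in; Ia = 260/851 in ≈ 0.306 in

Adjust CN=74 to AMC III: 23·74/(10 + 0.13·74) → 1702 ÷ (981/50) = 85100/981 ≈ 86.748
Retention S: 1000/CN − 10 with CN=86.748 → S = 1300/851 ≈ 1.528 in
Initial abstraction Ia = S/5 = (1300/851)/5 = 260/851 ≈ 0.306 in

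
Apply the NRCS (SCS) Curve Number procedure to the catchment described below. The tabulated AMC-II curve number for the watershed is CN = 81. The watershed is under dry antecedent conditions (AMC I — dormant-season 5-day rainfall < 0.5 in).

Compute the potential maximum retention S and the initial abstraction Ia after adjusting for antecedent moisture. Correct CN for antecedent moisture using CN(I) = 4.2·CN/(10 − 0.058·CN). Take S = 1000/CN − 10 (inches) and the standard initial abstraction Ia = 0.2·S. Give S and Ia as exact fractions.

S = 9500/1701 in ≈ 5.585 in; Ia = 1900/1701 in ≈ 1.117 in

Adjust CN=81 to AMC I: 4.2·81/(10 − 0.058·81) → (1701/5) ÷ (2651/500) = 170100/2651 ≈ 64.164
S = 1000/(170100/2651) − 10 = 9500/1701 in ≈ 5.585 in
Ia = 0.2·(9500/1701) = 1900/1701 in ≈ 1.117 in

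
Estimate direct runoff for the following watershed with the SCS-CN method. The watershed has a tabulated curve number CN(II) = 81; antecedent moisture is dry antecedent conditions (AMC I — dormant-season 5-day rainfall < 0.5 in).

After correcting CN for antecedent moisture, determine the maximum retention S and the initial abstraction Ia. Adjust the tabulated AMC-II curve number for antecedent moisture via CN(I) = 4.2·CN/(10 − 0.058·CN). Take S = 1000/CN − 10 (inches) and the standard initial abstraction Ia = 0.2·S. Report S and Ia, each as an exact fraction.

S = 9500/1701 in ≈ 5.585 in; Ia = 1900/1701 in ≈ 1.117 in

Dry (AMC I): CN(I) = 4.2·81/(10 − 0.058·81) = (1701/5)/(2651/500) = 170100/2651 ≈ 64.164
S = 1000/(170100/2651) − 10 = 9500/1701 in ≈ 5.585 in
Ia = 0.2S: 0.2·5.585 = 1.117 in (exactly 1900/1701)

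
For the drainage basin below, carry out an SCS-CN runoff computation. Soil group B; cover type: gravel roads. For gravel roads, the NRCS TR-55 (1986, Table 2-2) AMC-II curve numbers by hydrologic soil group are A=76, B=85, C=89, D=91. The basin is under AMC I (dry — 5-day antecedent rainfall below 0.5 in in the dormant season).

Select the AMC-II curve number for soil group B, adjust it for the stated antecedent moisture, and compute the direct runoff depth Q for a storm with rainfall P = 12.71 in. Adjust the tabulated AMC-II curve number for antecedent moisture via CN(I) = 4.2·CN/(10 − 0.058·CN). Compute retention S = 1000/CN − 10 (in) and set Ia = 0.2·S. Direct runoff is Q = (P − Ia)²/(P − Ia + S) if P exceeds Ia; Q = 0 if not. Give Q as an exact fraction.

NRCS table: gravel roads, soil group B → CN(II) = 85
Dry (AMC I): CN(I) = 4.2·85/(10 − 0.058·85) = 357/(507/100) = 11900/169 ≈ 70.414
Retention S: 1000/CN − 10 with CN=70.414 → S = 500/119 ≈ 4.202 in
Ia = 0.2S: 0.2·4.202 = 0.840 in (exactly 100/119)
Since P=12.710 > Ia=0.840: effective rainfall P−Ia = 141249/11900 in
Q: (141249/11900)² ÷ (191249/11900) = 19951280001/2275863100 in (≈ 8.766 in)

Q = 19951280001/2275863100 in ≈ 8.766 in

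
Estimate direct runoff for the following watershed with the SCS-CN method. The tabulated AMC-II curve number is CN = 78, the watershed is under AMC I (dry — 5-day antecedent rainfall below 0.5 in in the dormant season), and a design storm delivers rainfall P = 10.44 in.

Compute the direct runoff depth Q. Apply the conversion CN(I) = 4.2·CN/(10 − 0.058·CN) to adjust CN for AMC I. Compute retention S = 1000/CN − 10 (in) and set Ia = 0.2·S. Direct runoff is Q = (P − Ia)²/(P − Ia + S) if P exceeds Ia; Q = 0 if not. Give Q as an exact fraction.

Q = 34692415081/6628965525 in ≈ 5.233 in

CN(I) from CN(II)=78: (4.2·78)/(10 − 0.058·78) = 81900/1369 ≈ 59.825
S = 1000/(81900/1369) − 10 = 5500/819 in ≈ 6.716 in
Initial abstraction Ia = S/5 = (5500/819)/5 = 1100/819 ≈ 1.343 in
Excess rainfall: 10.440 − 1.343 = 9.097 in; P > Ia so Q > 0
Q: (186259/20475)² ÷ (323759/20475) = 34692415081/6628965525 in (≈ 5.233 in)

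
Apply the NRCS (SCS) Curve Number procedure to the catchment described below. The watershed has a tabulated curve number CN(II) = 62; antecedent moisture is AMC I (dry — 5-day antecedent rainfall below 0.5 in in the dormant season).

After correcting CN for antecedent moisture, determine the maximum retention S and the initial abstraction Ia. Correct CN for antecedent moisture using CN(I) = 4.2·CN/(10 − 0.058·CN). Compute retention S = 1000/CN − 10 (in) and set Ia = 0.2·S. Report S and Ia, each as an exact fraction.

Dry (AMC I): CN(I) = 4.2·62/(10 − 0.058·62) = (1302/5)/(1601/250) = 65100/1601 ≈ 40.662
Max retention: S = 1000/(65100/1601) − 10 = 9500/651 in (≈ 14.593 in)
Ia = 0.2S: 0.2·14.593 = 2.919 in (exactly 1900/651)

S = 9500/651 in ≈ 14.593 in; Ia = 1900/651 in ≈ 2.919 in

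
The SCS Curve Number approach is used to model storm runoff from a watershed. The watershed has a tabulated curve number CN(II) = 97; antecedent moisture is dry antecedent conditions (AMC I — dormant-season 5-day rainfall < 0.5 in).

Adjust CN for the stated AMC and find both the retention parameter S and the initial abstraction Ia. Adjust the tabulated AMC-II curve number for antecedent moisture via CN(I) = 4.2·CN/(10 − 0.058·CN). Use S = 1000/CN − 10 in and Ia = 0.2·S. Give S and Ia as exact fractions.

CN(I) from CN(II)=97: (4.2·97)/(10 − 0.058·97) = 67900/729 ≈ 93.141
Max retention: S = 1000/(67900/729) − 10 = 500/679 in (≈ 0.736 in)
Initial abstraction Ia = S/5 = (500/679)/5 = 100/679 ≈ 0.147 in

S = 500/679 in ≈ 0.736 in; Ia = 100/679 in ≈ 0.147 in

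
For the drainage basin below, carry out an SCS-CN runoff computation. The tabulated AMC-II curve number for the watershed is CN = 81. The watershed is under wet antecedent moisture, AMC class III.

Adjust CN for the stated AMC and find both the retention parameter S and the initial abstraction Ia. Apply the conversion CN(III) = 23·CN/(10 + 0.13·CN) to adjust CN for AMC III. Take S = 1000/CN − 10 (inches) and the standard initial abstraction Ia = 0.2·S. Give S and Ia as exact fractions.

S = 1900/1863 in ≈ 1.020 in; Ia = 380/1863 in ≈ 0.204 in

Wet (AMC III): CN(III) = 23·81/(10 + 0.13·81) = 1863/(2053/100) = 186300/2053 ≈ 90.745
Retention S: 1000/CN − 10 with CN=90.745 → S = 1900/1863 ≈ 1.020 in
Initial abstraction Ia = S/5 = (1900/1863)/5 = 380/1863 ≈ 0.204 in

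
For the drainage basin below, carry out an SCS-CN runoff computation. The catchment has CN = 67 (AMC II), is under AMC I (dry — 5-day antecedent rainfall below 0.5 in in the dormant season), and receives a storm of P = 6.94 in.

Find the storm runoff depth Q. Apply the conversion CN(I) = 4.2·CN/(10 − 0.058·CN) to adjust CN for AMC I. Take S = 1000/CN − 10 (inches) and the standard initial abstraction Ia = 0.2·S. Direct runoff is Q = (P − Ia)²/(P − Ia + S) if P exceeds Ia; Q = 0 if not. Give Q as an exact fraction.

CN(I) from CN(II)=67: (4.2·67)/(10 − 0.058·67) = 46900/1019 ≈ 46.026
S = 1000/(46900/1019) − 10 = 5500/469 in ≈ 11.727 in
Initial abstraction Ia = S/5 = (5500/469)/5 = 1100/469 ≈ 2.345 in
P − Ia = 6.940 − 2.345 = 107743/23450 ≈ 4.595 in (> 0, runoff occurs)
Runoff Q = (P−Ia)²/(P−Ia+S) = (4.595)²/(4.595+11.727) = 11608554049/8975323350 ≈ 1.293 in

Q = 11608554049/8975323350 in ≈ 1.293 in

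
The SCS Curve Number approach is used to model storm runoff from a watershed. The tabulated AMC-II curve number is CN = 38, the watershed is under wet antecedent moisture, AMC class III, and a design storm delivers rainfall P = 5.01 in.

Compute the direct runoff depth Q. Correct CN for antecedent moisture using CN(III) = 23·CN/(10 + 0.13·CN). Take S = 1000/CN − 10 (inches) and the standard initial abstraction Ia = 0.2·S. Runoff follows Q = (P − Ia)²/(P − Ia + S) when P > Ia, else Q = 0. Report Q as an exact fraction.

Wet (AMC III): CN(III) = 23·38/(10 + 0.13·38) = 874/(747/50) = 43700/747 ≈ 58.501
Max retention: S = 1000/(43700/747) − 10 = 3100/437 in (≈ 7.094 in)
Ia = 0.2S: 0.2·7.094 = 1.419 in (exactly 620/437)
Since P=5.010 > Ia=1.419: effective rainfall P−Ia = 156937/43700 in
Q: (156937/43700)² ÷ (466937/43700) = 24629221969/20405146900 in (≈ 1.207 in)

Q = 24629221969/20405146900 in ≈ 1.207 in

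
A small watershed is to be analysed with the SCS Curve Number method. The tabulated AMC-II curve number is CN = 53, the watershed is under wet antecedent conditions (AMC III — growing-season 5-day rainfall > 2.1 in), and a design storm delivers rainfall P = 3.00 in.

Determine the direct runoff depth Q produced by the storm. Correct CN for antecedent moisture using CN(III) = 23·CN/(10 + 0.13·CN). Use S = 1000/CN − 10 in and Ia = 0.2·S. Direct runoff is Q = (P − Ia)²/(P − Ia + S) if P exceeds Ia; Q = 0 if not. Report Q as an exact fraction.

Q = 7382089/9041323 in ≈ 0.816 in

Adjust CN=53 to AMC III: 23·53/(10 + 0.13·53) → 1219 ÷ (1689/100) = 121900/1689 ≈ 72.173
Retention S: 1000/CN − 10 with CN=72.173 → S = 4700/1219 ≈ 3.856 in
Initial abstraction Ia = S/5 = (4700/1219)/5 = 940/1219 ≈ 0.771 in
Since P=3.000 > Ia=0.771: effective rainfall P−Ia = 2717/1219 in
Q: (2717/1219)² ÷ (7417/1219) = 7382089/9041323 in (≈ 0.816 in)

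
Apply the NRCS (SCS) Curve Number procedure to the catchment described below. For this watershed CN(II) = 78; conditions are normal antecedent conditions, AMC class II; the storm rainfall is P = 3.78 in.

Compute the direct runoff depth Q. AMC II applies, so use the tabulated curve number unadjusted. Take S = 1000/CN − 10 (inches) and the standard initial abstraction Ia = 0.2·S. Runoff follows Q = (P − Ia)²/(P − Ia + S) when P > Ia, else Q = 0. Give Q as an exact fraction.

Q = 39325441/22953450 in ≈ 1.713 in

CN(II) = 78; AMC II needs no correction.
Retention S: 1000/CN − 10 with CN=78.000 → S = 110/39 ≈ 2.821 in
Ia = 0.2·(110/39) = 22/39 in ≈ 0.564 in
Since P=3.780 > Ia=0.564: effective rainfall P−Ia = 6271/1950 in
Runoff Q = (P−Ia)²/(P−Ia+S) = (3.216)²/(3.216+2.821) = 39325441/22953450 ≈ 1.713 in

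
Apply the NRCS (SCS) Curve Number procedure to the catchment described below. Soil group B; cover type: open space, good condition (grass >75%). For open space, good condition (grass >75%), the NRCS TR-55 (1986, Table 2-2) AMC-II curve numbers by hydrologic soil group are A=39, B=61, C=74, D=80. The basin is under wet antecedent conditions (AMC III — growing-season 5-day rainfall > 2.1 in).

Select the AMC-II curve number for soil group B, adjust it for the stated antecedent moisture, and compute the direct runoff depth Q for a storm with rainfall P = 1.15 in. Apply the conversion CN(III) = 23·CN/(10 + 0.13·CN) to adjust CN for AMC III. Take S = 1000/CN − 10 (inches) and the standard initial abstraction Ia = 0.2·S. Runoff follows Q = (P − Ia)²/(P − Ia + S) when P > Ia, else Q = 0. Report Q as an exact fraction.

Q = 277855561/2656412140 in ≈ 0.105 in

NRCS table: open space, good condition (grass >75%), soil group B → CN(II) = 61
Wet (AMC III): CN(III) = 23·61/(10 + 0.13·61) = 1403/(1793/100) = 140300/1793 ≈ 78.249
Retention S: 1000/CN − 10 with CN=78.249 → S = 3900/1403 ≈ 2.780 in
Ia = 0.2·(3900/1403) = 780/1403 in ≈ 0.556 in
Since P=1.150 > Ia=0.556: effective rainfall P−Ia = 16669/28060 in
Q: (16669/28060)² ÷ (94669/28060) = 277855561/2656412140 in (≈ 0.105 in)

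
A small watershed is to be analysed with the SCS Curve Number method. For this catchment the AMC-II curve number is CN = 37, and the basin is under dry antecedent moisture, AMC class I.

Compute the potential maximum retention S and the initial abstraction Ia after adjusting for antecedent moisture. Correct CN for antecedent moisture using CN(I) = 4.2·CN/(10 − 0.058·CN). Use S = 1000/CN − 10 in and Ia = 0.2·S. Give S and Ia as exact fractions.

Dry (AMC I): CN(I) = 4.2·37/(10 − 0.058·37) = (777/5)/(3927/500) = 3700/187 ≈ 19.786
S = 1000/(3700/187) − 10 = 1500/37 in ≈ 40.541 in
Initial abstraction Ia = S/5 = (1500/37)/5 = 300/37 ≈ 8.108 in

S = 1500/37 in ≈ 40.541 in; Ia = 300/37 in ≈ 8.108 in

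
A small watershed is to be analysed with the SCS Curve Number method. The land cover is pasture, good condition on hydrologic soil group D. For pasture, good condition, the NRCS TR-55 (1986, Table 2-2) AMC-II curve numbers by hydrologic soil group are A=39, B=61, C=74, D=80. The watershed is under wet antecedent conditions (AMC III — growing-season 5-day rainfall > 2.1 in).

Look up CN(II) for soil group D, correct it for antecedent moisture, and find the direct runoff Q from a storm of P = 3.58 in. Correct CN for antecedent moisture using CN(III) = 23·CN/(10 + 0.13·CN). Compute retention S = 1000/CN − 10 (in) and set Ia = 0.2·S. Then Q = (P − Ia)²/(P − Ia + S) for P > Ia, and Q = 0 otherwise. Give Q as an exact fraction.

Q = 14953689/5884550 in ≈ 2.541 in

NRCS table: pasture, good condition, soil group D → CN(II) = 80
Adjust CN=80 to AMC III: 23·80/(10 + 0.13·80) → 1840 ÷ (102/5) = 4600/51 ≈ 90.196
Retention S: 1000/CN − 10 with CN=90.196 → S = 25/23 ≈ 1.087 in
Initial abstraction Ia = S/5 = (25/23)/5 = 5/23 ≈ 0.217 in
Since P=3.580 > Ia=0.217: effective rainfall P−Ia = 3867/1150 in
Runoff Q = (P−Ia)²/(P−Ia+S) = (3.363)²/(3.363+1.087) = 14953689/5884550 ≈ 2.541 in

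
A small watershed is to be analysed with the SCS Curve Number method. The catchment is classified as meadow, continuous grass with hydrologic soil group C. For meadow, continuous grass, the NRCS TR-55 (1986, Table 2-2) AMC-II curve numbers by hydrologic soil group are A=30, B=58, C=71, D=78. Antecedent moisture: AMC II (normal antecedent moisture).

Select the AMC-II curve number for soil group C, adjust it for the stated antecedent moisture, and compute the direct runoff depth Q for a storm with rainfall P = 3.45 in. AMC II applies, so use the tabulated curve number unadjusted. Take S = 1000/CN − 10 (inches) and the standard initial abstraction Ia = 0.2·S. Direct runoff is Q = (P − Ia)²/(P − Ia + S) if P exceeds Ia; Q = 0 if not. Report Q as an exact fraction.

NRCS table: meadow, continuous grass, soil group C → CN(II) = 71
Average conditions: CN = 71 (no AMC adjustment).
S = 1000/71 − 10 = 290/71 in ≈ 4.085 in
Initial abstraction Ia = S/5 = (290/71)/5 = 58/71 ≈ 0.817 in
Excess rainfall: 3.450 − 0.817 = 2.633 in; P > Ia so Q > 0
Q: (3739/1420)² ÷ (9539/1420) = 13980121/13545380 in (≈ 1.032 in)

Q = 13980121/13545380 in ≈ 1.032 in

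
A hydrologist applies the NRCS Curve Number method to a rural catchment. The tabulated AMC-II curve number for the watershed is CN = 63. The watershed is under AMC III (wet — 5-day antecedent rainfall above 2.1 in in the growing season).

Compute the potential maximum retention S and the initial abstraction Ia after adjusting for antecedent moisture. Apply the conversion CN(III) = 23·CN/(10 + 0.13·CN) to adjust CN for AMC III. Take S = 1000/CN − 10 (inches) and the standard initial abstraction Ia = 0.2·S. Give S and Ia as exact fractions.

S = 3700/1449 in ≈ 2.553 in; Ia = 740/1449 in ≈ 0.511 in

Wet (AMC III): CN(III) = 23·63/(10 + 0.13·63) = 1449/(1819/100) = 144900/1819 ≈ 79.659
Max retention: S = 1000/(144900/1819) − 10 = 3700/1449 in (≈ 2.553 in)
Ia = 0.2·(3700/1449) = 740/1449 in ≈ 0.511 in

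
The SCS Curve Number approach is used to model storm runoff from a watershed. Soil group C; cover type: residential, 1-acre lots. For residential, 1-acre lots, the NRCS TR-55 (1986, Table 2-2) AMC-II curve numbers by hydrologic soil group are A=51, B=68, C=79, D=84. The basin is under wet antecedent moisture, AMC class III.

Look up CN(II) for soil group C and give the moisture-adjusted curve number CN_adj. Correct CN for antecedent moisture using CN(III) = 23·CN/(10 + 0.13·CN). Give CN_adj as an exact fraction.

CN_adj = 181700/2027 ≈ 89.640

NRCS table: residential, 1-acre lots, soil group C → CN(II) = 79
CN(III) from CN(II)=79: (23·79)/(10 + 0.13·79) = 181700/2027 ≈ 89.640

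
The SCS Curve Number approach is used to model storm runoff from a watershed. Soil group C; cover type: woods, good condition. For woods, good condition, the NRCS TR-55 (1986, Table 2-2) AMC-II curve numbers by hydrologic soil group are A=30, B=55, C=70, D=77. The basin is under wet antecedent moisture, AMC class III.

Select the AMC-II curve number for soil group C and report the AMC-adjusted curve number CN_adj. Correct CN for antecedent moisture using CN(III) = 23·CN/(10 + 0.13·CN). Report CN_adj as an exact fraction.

CN_adj = 16100/191 ≈ 84.293

NRCS table: woods, good condition, soil group C → CN(II) = 70
CN(III) from CN(II)=70: (23·70)/(10 + 0.13·70) = 16100/191 ≈ 84.293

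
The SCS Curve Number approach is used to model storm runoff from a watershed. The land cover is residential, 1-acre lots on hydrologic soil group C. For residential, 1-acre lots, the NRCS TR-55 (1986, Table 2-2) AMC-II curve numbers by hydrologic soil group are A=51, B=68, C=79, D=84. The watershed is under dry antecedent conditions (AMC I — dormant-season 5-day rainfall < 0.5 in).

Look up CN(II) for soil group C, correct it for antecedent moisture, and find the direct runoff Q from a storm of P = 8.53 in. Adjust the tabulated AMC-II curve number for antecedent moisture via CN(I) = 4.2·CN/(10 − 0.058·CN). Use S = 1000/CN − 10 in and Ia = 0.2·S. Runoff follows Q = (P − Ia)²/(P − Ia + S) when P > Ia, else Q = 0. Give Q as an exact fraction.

Q = 3293267769/848357300 in ≈ 3.882 in

NRCS table: residential, 1-acre lots, soil group C → CN(II) = 79
Adjust CN=79 to AMC I: 4.2·79/(10 − 0.058·79) → (1659/5) ÷ (2709/500) = 7900/129 ≈ 61.240
Max retention: S = 1000/(7900/129) − 10 = 500/79 in (≈ 6.329 in)
Ia = 0.2S: 0.2·6.329 = 1.266 in (exactly 100/79)
Excess rainfall: 8.530 − 1.266 = 7.264 in; P > Ia so Q > 0
Runoff Q = (P−Ia)²/(P−Ia+S) = (7.264)²/(7.264+6.329) = 3293267769/848357300 ≈ 3.882 in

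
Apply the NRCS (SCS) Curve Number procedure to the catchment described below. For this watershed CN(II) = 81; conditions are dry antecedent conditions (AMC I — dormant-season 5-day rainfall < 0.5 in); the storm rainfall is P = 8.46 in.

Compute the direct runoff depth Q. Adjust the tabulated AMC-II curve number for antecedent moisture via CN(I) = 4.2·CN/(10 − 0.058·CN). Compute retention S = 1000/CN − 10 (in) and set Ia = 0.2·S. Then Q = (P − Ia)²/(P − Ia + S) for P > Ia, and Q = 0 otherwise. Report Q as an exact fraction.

CN(I) from CN(II)=81: (4.2·81)/(10 − 0.058·81) = 170100/2651 ≈ 64.164
S = 1000/(170100/2651) − 10 = 9500/1701 in ≈ 5.585 in
Ia = 0.2·(9500/1701) = 1900/1701 in ≈ 1.117 in
Excess rainfall: 8.460 − 1.117 = 7.343 in; P > Ia so Q > 0
Q: (624523/85050)² ÷ (1099523/85050) = 390028977529/93514431150 in (≈ 4.171 in)

Q = 390028977529/93514431150 in ≈ 4.171 in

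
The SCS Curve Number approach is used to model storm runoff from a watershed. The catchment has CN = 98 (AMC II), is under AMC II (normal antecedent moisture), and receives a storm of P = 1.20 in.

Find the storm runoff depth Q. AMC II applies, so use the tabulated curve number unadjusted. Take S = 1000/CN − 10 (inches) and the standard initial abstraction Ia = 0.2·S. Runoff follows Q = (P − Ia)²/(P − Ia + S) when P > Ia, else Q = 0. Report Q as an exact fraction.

AMC II — tabulated CN = 98 applies directly.
S = 1000/98 − 10 = 10/49 in ≈ 0.204 in
Initial abstraction Ia = S/5 = (10/49)/5 = 2/49 ≈ 0.041 in
P − Ia = 1.200 − 0.041 = 284/245 ≈ 1.159 in (> 0, runoff occurs)
Runoff Q = (P−Ia)²/(P−Ia+S) = (1.159)²/(1.159+0.204) = 40328/40915 ≈ 0.986 in

Q = 40328/40915 in ≈ 0.986 in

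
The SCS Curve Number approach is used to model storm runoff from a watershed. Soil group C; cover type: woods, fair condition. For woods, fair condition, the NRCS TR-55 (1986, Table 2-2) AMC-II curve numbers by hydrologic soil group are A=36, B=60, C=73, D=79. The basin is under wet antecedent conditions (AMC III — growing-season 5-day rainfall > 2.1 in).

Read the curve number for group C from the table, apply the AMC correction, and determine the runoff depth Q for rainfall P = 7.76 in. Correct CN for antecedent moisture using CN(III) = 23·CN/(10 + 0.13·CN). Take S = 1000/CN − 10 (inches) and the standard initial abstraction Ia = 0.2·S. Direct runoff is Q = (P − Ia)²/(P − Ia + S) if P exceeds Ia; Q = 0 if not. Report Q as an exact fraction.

NRCS table: woods, fair condition, soil group C → CN(II) = 73
Adjust CN=73 to AMC III: 23·73/(10 + 0.13·73) → 1679 ÷ (1949/100) = 167900/1949 ≈ 86.147
Max retention: S = 1000/(167900/1949) − 10 = 2700/1679 in (≈ 1.608 in)
Ia = 0.2S: 0.2·1.608 = 0.322 in (exactly 540/1679)
Since P=7.760 > Ia=0.322: effective rainfall P−Ia = 312226/41975 in
Runoff Q = (P−Ia)²/(P−Ia+S) = (7.438)²/(7.438+1.608) = 48742537538/7969499425 ≈ 6.116 in

Q = 48742537538/7969499425 in ≈ 6.116 in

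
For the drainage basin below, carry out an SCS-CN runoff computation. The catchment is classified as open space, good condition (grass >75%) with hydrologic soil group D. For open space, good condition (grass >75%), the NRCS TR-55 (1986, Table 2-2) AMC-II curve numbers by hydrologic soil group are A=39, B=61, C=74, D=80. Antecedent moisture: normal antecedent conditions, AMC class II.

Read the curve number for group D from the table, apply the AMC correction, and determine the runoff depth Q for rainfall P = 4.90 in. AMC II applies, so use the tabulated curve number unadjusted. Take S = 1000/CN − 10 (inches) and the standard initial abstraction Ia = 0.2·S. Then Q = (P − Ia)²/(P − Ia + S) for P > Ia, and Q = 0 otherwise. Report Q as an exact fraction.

Q = 968/345 in ≈ 2.806 in

NRCS table: open space, good condition (grass >75%), soil group D → CN(II) = 80
Average conditions: CN = 80 (no AMC adjustment).
Max retention: S = 1000/80 − 10 = 5/2 in (≈ 2.500 in)
Ia = 0.2S: 0.2·2.500 = 0.500 in (exactly 1/2)
P − Ia = 4.900 − 0.500 = 22/5 ≈ 4.400 in (> 0, runoff occurs)
Q = (22/5)²/((22/5) + 5/2) = (484/25)/(69/10) = 968/345 in ≈ 2.806 in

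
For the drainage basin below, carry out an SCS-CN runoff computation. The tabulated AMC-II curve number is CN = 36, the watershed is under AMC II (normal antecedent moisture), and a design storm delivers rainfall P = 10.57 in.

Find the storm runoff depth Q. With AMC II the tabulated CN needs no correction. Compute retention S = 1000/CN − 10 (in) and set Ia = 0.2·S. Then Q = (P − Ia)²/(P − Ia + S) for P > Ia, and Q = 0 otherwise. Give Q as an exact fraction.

Q = 39853969/20081700 in ≈ 1.985 in

Average conditions: CN = 36 (no AMC adjustment).
Max retention: S = 1000/36 − 10 = 160/9 in (≈ 17.778 in)
Ia = 0.2S: 0.2·17.778 = 3.556 in (exactly 32/9)
P − Ia = 10.570 − 3.556 = 6313/900 ≈ 7.014 in (> 0, runoff occurs)
Q = (6313/900)²/((6313/900) + 160/9) = (39853969/810000)/(22313/900) = 39853969/20081700 in ≈ 1.985 in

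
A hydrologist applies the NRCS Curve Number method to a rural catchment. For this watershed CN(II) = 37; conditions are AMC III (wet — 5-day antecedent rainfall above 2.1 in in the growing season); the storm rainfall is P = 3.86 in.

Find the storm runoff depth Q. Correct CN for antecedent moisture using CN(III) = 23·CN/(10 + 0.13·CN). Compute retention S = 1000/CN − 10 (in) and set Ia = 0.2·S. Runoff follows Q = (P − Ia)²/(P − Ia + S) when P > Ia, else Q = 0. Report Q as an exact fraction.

Q = 10250145049/17711139650 in ≈ 0.579 in

Adjust CN=37 to AMC III: 23·37/(10 + 0.13·37) → 851 ÷ (1481/100) = 85100/1481 ≈ 57.461
Retention S: 1000/CN − 10 with CN=57.461 → S = 6300/851 ≈ 7.403 in
Ia = 0.2S: 0.2·7.403 = 1.481 in (exactly 1260/851)
Excess rainfall: 3.860 − 1.481 = 2.379 in; P > Ia so Q > 0
Runoff Q = (P−Ia)²/(P−Ia+S) = (2.379)²/(2.379+7.403) = 10250145049/17711139650 ≈ 0.579 in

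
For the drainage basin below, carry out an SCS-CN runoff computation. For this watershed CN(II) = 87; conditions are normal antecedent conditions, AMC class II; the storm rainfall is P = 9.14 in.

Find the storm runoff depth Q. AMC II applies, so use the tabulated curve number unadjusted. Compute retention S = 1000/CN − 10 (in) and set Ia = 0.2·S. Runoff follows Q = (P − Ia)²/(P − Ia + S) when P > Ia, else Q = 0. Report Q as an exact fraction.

Q = 1479094681/195571650 in ≈ 7.563 in

AMC II — tabulated CN = 87 applies directly.
Max retention: S = 1000/87 − 10 = 130/87 in (≈ 1.494 in)
Ia = 0.2S: 0.2·1.494 = 0.299 in (exactly 26/87)
P − Ia = 9.140 − 0.299 = 38459/4350 ≈ 8.841 in (> 0, runoff occurs)
Q: (38459/4350)² ÷ (44959/4350) = 1479094681/195571650 in (≈ 7.563 in)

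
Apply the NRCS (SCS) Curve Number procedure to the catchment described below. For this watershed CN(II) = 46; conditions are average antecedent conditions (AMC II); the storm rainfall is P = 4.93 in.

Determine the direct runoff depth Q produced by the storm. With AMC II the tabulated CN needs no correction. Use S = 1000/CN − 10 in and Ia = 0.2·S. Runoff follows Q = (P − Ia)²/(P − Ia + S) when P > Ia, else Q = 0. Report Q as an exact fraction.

Q = 35271721/75759700 in ≈ 0.466 in

Average conditions: CN = 46 (no AMC adjustment).
Retention S: 1000/CN − 10 with CN=46.000 → S = 270/23 ≈ 11.739 in
Initial abstraction Ia = S/5 = (270/23)/5 = 54/23 ≈ 2.348 in
P − Ia = 4.930 − 2.348 = 5939/2300 ≈ 2.582 in (> 0, runoff occurs)
Runoff Q = (P−Ia)²/(P−Ia+S) = (2.582)²/(2.582+11.739) = 35271721/75759700 ≈ 0.466 in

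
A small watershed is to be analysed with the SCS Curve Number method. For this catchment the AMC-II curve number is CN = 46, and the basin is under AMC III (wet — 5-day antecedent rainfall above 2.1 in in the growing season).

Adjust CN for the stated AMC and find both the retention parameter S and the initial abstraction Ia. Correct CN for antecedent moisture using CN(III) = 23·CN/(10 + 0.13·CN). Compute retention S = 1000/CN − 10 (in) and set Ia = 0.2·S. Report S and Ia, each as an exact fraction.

S = 2700/529 in ≈ 5.104 in; Ia = 540/529 in ≈ 1.021 in

Adjust CN=46 to AMC III: 23·46/(10 + 0.13·46) → 1058 ÷ (799/50) = 52900/799 ≈ 66.208
Max retention: S = 1000/(52900/799) − 10 = 2700/529 in (≈ 5.104 in)
Ia = 0.2S: 0.2·5.104 = 1.021 in (exactly 540/529)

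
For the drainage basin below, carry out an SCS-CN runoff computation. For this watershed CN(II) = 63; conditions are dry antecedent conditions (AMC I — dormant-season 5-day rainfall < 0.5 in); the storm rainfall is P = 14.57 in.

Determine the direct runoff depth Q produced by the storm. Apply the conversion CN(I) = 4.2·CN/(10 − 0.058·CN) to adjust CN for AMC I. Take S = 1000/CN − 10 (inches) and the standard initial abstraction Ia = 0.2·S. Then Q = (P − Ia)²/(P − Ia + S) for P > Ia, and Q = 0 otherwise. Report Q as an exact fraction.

Dry (AMC I): CN(I) = 4.2·63/(10 − 0.058·63) = (1323/5)/(3173/500) = 132300/3173 ≈ 41.696
S = 1000/(132300/3173) − 10 = 18500/1323 in ≈ 13.983 in
Ia = 0.2·(18500/1323) = 3700/1323 in ≈ 2.797 in
Since P=14.570 > Ia=2.797: effective rainfall P−Ia = 1557611/132300 in
Q: (1557611/132300)² ÷ (3407611/132300) = 2426152027321/450826935300 in (≈ 5.382 in)

Q = 2426152027321/450826935300 in ≈ 5.382 in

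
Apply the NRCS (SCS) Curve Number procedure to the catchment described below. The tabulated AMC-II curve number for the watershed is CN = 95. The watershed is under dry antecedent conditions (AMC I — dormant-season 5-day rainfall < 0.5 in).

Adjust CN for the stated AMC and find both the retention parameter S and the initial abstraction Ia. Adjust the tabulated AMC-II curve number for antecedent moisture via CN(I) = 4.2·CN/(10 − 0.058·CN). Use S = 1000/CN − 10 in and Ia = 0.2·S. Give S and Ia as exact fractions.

Adjust CN=95 to AMC I: 4.2·95/(10 − 0.058·95) → 399 ÷ (449/100) = 39900/449 ≈ 88.864
Max retention: S = 1000/(39900/449) − 10 = 500/399 in (≈ 1.253 in)
Initial abstraction Ia = S/5 = (500/399)/5 = 100/399 ≈ 0.251 in

S = 500/399 in ≈ 1.253 in; Ia = 100/399 in ≈ 0.251 in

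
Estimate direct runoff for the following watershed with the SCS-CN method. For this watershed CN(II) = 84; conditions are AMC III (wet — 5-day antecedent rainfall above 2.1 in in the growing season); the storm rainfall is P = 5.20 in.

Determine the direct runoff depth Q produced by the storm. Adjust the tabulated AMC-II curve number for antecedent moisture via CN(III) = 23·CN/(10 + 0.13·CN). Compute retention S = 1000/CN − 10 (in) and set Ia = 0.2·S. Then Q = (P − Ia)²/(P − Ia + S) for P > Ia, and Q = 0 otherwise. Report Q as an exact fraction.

Q = 73908482/17095785 in ≈ 4.323 in

Adjust CN=84 to AMC III: 23·84/(10 + 0.13·84) → 1932 ÷ (523/25) = 48300/523 ≈ 92.352
S = 1000/(48300/523) − 10 = 400/483 in ≈ 0.828 in
Ia = 0.2·(400/483) = 80/483 in ≈ 0.166 in
Since P=5.200 > Ia=0.166: effective rainfall P−Ia = 12158/2415 in
Q = (12158/2415)²/((12158/2415) + 400/483) = (147816964/5832225)/(14158/2415) = 73908482/17095785 in ≈ 4.323 in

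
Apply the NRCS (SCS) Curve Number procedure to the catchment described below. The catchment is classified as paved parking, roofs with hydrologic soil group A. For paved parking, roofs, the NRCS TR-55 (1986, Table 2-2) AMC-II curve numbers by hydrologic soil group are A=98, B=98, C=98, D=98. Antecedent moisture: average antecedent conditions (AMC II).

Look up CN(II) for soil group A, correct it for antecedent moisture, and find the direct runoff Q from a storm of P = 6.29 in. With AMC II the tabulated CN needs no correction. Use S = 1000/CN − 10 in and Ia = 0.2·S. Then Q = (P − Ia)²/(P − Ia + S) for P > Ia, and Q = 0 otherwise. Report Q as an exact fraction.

Q = 937645641/154942900 in ≈ 6.052 in

NRCS table: paved parking, roofs, soil group A → CN(II) = 98
CN(II) = 98; AMC II needs no correction.
Retention S: 1000/CN − 10 with CN=98.000 → S = 10/49 ≈ 0.204 in
Ia = 0.2·(10/49) = 2/49 in ≈ 0.041 in
P − Ia = 6.290 − 0.041 = 30621/4900 ≈ 6.249 in (> 0, runoff occurs)
Runoff Q = (P−Ia)²/(P−Ia+S) = (6.249)²/(6.249+0.204) = 937645641/154942900 ≈ 6.052 in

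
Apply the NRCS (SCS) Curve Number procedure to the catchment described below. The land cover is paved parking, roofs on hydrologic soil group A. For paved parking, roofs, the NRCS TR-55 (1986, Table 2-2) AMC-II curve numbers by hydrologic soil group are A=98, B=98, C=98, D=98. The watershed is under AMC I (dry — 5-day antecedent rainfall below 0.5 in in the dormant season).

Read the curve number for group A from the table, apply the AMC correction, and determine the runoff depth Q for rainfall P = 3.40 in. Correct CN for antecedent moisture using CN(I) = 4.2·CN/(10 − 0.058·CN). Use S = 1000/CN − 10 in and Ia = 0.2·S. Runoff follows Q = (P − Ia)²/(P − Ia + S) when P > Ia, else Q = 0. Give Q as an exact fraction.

NRCS table: paved parking, roofs, soil group A → CN(II) = 98
Adjust CN=98 to AMC I: 4.2·98/(10 − 0.058·98) → (2058/5) ÷ (1079/250) = 102900/1079 ≈ 95.366
Max retention: S = 1000/(102900/1079) − 10 = 500/1029 in (≈ 0.486 in)
Initial abstraction Ia = S/5 = (500/1029)/5 = 100/1029 ≈ 0.097 in
Since P=3.400 > Ia=0.097: effective rainfall P−Ia = 16993/5145 in
Q: (16993/5145)² ÷ (19493/5145) = 288762049/100291485 in (≈ 2.879 in)

Q = 288762049/100291485 in ≈ 2.879 in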